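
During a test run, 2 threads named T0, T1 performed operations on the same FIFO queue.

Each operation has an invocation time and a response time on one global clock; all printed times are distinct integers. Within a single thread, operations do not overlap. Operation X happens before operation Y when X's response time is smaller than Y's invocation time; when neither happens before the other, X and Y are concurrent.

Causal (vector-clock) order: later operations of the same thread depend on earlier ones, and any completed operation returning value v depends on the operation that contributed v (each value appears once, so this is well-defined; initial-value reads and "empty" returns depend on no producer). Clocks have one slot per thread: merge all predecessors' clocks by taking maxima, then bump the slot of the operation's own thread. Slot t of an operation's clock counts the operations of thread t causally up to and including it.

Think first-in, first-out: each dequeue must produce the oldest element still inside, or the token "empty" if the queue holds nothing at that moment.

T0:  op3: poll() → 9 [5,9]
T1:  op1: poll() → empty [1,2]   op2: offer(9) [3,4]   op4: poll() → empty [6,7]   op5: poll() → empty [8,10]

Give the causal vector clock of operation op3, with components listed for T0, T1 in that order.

(1, 2)

op1, invoked 1, has no incoming edges; only T1's bump applies → (0, 1)
op2 (invocation 3): componentwise max over VC(op1)=(0, 1), +1 at T1, giving (0, 2)
op4 (invocation 6): componentwise max over VC(op2)=(0, 2), +1 at T1, giving (0, 3)
op3 (invocation 5): componentwise max over VC(op2)=(0, 2), +1 at T0, giving (1, 2)
op5 (invocation 8): componentwise max over VC(op4)=(0, 3), +1 at T1, giving (0, 4)
target: VC(op3) = (1, 2)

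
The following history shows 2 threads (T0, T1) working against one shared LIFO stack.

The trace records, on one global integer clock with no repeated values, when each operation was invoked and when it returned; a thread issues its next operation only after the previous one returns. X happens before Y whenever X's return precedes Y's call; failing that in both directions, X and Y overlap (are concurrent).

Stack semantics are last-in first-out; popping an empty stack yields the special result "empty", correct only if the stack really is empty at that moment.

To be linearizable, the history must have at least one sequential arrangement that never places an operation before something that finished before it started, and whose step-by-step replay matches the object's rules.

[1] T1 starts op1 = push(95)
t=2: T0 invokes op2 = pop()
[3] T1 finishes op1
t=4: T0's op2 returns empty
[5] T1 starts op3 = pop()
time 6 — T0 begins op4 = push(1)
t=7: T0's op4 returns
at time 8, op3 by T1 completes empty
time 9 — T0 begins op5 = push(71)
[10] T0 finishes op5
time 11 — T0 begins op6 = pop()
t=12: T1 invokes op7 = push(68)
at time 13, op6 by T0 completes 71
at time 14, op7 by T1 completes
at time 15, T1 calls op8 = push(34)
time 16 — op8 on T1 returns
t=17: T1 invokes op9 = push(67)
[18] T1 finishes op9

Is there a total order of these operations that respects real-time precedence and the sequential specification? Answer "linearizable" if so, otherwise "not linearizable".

the violation lands at event 8, op3's response at time 8: events 1..7 linearize, events 1..8 do not
4 completed operations, 4 real-time-consistent orders — every LIFO stack replay fails
e.g. op1, op2, op3, op4: illegal at step 2, since op2 pop() → empty cannot apply there
e.g. op1, op2, op4, op3: illegal at step 2, since op2 pop() → empty cannot apply there

not linearizable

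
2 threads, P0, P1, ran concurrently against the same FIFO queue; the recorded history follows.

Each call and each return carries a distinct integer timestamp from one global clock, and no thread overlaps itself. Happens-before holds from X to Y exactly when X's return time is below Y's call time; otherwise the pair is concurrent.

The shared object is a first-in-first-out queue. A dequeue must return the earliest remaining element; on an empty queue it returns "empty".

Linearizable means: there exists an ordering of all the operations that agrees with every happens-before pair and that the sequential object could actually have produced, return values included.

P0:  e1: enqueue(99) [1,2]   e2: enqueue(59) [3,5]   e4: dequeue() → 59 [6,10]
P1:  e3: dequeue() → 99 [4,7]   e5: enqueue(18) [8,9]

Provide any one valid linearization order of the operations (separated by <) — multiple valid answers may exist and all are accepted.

e1 < e2 < e3 < e4 < e5

step 1: e1 enqueue(99) — queue <99>
step 2: e2 enqueue(59) — queue <99,59>
step 3: e3 dequeue() → 99 — queue <59>
step 4: e4 dequeue() → 59 — queue <>
step 5: e5 enqueue(18) — queue <18>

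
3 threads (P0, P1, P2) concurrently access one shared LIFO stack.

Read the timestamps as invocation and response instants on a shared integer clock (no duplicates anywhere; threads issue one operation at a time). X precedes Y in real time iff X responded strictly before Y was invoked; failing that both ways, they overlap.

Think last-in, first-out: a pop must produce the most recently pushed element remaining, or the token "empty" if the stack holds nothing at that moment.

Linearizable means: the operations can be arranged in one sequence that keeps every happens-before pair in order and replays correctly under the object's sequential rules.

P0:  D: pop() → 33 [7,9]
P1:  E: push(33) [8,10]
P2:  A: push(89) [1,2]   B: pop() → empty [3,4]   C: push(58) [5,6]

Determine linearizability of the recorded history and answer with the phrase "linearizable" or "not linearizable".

cut after 3 events: linearizable; cut after 4 events (B responds, time 4): not linearizable
a single order respects real time; the 2 completed LIFO stack operations fail replay along it
for example A, B fails at step 2: B pop() → empty is not legal there

not linearizable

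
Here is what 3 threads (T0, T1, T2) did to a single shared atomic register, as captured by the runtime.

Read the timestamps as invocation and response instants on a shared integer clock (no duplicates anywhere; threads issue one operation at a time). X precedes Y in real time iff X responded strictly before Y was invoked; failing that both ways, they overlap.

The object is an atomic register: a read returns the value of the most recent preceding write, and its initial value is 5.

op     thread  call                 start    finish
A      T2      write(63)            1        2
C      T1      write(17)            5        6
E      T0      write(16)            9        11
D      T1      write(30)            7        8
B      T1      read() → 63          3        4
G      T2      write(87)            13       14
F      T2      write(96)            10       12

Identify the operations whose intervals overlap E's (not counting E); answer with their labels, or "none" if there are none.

overlap test against E [9,11]: concurrent iff the interval meets 9..11
A [1,2]: before
B [3,4]: before
C [5,6]: before
D [7,8]: before
F [10,12]: concurrent
G [13,14]: after

F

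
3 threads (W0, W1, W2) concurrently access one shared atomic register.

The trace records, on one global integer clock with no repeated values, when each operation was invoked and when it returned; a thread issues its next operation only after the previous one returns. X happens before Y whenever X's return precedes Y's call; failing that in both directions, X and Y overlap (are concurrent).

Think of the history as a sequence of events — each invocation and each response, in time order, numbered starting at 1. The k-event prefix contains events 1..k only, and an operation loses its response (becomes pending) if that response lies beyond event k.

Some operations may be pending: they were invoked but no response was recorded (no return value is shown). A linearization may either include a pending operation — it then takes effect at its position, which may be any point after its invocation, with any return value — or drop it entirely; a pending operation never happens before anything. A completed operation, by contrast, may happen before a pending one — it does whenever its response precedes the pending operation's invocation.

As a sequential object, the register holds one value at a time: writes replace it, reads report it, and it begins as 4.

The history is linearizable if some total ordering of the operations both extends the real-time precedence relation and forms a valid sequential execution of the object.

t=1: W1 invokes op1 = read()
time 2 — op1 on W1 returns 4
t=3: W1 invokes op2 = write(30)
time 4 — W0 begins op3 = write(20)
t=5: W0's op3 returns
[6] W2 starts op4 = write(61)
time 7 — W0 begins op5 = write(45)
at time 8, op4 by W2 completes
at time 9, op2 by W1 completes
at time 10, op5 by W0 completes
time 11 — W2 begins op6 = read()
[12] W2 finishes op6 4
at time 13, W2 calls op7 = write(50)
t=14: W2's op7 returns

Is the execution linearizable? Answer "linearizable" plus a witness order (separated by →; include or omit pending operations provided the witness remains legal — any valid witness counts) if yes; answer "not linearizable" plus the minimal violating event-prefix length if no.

not linearizable — minimal violating prefix: 12 events

already the first 12 events (up to op6's response at time 12) admit no linearization; the first 11 still do
real-time-consistent orders of the 6 completed operations: 8 — all fail the atomic register replay
take op1, op2, op3, op4, op5, op6: step 6 already fails, because op6 read() → 4 cannot occur there
take op1, op2, op3, op5, op4, op6: step 6 already fails, because op6 read() → 4 cannot occur there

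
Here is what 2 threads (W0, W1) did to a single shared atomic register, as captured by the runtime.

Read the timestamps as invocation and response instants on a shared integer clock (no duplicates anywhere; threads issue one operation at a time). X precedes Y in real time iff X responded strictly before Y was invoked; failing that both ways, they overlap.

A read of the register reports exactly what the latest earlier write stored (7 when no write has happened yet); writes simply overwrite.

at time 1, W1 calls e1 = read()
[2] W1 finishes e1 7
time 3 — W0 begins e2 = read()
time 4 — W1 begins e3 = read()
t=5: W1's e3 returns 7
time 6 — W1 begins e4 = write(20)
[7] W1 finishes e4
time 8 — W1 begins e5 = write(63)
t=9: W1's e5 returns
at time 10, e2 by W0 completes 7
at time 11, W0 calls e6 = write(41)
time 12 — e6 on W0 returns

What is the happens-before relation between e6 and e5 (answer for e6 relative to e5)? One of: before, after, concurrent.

after

e6 spans [11,12], e5 spans [8,9]
resp(e5)=9 < inv(e6)=11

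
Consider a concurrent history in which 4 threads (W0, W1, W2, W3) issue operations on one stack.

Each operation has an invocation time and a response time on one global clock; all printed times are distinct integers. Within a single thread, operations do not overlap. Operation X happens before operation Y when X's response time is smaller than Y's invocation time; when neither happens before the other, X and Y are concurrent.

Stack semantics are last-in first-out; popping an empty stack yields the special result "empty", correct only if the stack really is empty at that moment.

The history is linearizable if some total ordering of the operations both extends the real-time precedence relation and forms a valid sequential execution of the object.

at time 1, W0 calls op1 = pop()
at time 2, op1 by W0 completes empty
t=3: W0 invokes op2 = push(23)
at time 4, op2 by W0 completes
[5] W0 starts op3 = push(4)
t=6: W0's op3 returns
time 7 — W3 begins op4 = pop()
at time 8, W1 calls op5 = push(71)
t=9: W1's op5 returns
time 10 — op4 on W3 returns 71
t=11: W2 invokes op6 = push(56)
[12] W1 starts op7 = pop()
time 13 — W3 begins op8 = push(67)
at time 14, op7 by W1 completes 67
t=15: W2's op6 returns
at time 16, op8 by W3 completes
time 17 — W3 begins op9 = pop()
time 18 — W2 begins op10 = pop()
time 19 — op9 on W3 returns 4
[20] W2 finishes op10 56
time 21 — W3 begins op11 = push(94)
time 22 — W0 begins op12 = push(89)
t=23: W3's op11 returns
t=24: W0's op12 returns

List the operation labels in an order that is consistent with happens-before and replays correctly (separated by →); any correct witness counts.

op1 → op2 → op3 → op5 → op4 → op6 → op8 → op7 → op10 → op9 → op11 → op12

1. op1 pop() → empty, leaving stack <>
2. op2 push(23), leaving stack <23>
3. op3 push(4), leaving stack <23,4>
4. op5 push(71), leaving stack <23,4,71>
5. op4 pop() → 71, leaving stack <23,4>
6. op6 push(56), leaving stack <23,4,56>
7. op8 push(67), leaving stack <23,4,56,67>
8. op7 pop() → 67, leaving stack <23,4,56>
9. op10 pop() → 56, leaving stack <23,4>
10. op9 pop() → 4, leaving stack <23>
11. op11 push(94), leaving stack <23,94>
12. op12 push(89), leaving stack <23,94,89>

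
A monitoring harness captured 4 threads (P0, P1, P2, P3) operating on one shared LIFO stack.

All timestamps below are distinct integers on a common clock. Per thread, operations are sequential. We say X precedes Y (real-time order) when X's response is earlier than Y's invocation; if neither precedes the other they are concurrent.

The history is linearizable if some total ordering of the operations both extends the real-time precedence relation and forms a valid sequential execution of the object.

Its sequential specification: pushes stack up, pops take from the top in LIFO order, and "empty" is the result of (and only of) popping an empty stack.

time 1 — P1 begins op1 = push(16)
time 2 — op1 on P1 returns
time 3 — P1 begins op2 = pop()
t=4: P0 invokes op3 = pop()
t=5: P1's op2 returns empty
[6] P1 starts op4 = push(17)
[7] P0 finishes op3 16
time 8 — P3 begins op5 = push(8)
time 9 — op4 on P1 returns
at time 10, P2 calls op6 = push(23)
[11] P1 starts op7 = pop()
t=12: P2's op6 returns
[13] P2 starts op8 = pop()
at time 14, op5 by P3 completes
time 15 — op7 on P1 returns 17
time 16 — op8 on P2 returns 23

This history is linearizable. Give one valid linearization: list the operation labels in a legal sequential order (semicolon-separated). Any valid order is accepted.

op1; op3; op2; op4; op6; op8; op7; op5

after step 1 (op1 push(16)): stack <16>
after step 2 (op3 pop() → 16): stack <>
after step 3 (op2 pop() → empty): stack <>
after step 4 (op4 push(17)): stack <17>
after step 5 (op6 push(23)): stack <17,23>
after step 6 (op8 pop() → 23): stack <17>
after step 7 (op7 pop() → 17): stack <>
after step 8 (op5 push(8)): stack <8>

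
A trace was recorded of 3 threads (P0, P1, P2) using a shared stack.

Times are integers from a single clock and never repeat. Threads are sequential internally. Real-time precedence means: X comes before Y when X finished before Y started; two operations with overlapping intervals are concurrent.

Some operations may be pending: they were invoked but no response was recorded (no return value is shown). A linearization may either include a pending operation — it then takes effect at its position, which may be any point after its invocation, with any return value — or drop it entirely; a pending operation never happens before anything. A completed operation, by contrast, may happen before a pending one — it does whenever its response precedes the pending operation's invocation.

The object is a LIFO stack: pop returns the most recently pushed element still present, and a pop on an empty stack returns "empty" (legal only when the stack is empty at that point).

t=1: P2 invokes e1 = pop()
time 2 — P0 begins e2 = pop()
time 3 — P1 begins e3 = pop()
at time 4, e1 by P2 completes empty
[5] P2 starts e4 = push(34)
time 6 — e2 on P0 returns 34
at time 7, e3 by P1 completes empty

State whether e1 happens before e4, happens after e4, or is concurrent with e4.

before

e1 spans [1,4], e4 spans [5,…)
resp(e1)=4 < inv(e4)=5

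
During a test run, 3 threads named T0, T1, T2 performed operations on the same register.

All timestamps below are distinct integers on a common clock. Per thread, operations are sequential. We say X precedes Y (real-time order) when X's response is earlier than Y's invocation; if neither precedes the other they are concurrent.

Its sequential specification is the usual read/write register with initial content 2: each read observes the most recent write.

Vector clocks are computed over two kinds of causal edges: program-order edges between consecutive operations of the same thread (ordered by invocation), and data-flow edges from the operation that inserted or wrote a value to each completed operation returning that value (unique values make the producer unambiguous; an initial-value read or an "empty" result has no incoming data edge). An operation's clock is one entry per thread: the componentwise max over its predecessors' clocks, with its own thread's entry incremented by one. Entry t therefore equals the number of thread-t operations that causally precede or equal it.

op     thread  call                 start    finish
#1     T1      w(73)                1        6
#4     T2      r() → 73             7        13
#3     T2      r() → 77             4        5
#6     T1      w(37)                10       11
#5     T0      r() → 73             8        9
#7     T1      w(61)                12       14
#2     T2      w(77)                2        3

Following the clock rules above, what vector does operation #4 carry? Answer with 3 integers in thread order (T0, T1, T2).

(0, 1, 3)

VC(#2, invoked at 2): no causal predecessors; +1 on T2 → (0, 0, 1)
VC(#1, invoked at 1): no causal predecessors; +1 on T1 → (0, 1, 0)
VC(#3, invoked at 4): max of VC(#2)=(0, 0, 1), then +1 on thread T2 → (0, 0, 2)
VC(#6, invoked at 10): max of VC(#1)=(0, 1, 0), then +1 on thread T1 → (0, 2, 0)
VC(#5, invoked at 8): max of VC(#1)=(0, 1, 0), then +1 on thread T0 → (1, 1, 0)
VC(#7, invoked at 12): max of VC(#6)=(0, 2, 0), then +1 on thread T1 → (0, 3, 0)
VC(#4, invoked at 7): max of VC(#1)=(0, 1, 0), VC(#3)=(0, 0, 2), then +1 on thread T2 → (0, 1, 3)
target: VC(#4) = (0, 1, 3)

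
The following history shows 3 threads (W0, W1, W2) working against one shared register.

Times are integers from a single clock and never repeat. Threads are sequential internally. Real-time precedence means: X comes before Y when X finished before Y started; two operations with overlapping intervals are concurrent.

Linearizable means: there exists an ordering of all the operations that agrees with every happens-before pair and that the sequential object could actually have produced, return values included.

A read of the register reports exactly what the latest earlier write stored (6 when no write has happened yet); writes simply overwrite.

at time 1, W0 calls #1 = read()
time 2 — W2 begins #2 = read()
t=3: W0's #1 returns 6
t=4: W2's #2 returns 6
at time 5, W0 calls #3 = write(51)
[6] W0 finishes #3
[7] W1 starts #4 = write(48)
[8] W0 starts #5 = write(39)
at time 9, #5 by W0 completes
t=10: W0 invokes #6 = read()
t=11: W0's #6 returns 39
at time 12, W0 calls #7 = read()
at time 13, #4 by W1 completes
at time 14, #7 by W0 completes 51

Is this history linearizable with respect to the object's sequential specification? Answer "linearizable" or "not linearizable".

not linearizable

cut after 13 events: linearizable; cut after 14 events (#7 responds, time 14): not linearizable
all 8 real-time-respecting orders fail — 7 completed register operations, no legal replay
one such order, #1, #2, #3, #4, #5, #6, #7, breaks at step 7 where #7 read() → 51 is illegal
one such order, #1, #2, #3, #5, #4, #6, #7, breaks at step 6 where #6 read() → 39 is illegal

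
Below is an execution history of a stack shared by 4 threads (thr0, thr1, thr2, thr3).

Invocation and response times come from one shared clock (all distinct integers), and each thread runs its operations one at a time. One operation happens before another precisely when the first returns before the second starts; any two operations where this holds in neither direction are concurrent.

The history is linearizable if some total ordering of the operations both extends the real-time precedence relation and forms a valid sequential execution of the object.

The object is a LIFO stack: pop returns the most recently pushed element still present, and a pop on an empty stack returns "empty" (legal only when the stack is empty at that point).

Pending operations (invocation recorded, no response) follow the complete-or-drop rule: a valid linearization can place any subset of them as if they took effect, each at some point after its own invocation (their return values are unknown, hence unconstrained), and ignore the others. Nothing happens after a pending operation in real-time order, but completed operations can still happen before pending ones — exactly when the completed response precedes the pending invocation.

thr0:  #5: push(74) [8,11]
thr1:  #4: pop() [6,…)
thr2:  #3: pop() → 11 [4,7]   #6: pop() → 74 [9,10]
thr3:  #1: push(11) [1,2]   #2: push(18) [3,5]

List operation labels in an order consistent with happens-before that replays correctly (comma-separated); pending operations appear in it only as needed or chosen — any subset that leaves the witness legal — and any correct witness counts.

#1, #2, #4, #3, #5, #6

1. #1 push(11), leaving stack <11>
2. #2 push(18), leaving stack <11,18>
3. #4 pop() (pending, included), leaving stack <11>
4. #3 pop() → 11, leaving stack <>
5. #5 push(74), leaving stack <74>
6. #6 pop() → 74, leaving stack <>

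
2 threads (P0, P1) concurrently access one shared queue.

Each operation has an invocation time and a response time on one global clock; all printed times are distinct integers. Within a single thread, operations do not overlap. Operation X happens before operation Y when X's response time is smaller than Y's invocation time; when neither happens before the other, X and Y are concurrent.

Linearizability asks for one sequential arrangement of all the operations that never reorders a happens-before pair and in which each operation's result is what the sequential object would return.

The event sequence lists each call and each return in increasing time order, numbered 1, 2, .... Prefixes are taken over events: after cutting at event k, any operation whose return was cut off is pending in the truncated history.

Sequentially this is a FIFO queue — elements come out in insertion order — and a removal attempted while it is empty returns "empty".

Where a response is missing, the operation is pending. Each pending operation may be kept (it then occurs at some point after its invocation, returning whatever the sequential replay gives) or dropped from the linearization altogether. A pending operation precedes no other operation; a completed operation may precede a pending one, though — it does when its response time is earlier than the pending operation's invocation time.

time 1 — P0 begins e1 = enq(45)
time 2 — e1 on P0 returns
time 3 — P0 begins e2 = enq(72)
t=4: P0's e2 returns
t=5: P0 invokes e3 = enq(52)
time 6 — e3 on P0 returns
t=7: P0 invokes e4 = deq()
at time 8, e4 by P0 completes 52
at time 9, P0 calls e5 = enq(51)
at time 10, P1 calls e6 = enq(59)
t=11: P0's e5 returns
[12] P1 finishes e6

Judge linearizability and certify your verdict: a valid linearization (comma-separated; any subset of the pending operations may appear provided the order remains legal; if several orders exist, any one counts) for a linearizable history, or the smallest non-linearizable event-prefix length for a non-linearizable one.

events 1..7 are fine; event 8 — the response of e4 at time 8 — makes the prefix non-linearizable
exactly one order of the 4 completed ops respects real time; the queue replay fails
sample order e1, e2, e3, e4 stalls at step 4 — e4 deq() → 52 has no legal effect

not linearizable — minimal violating prefix: 8 events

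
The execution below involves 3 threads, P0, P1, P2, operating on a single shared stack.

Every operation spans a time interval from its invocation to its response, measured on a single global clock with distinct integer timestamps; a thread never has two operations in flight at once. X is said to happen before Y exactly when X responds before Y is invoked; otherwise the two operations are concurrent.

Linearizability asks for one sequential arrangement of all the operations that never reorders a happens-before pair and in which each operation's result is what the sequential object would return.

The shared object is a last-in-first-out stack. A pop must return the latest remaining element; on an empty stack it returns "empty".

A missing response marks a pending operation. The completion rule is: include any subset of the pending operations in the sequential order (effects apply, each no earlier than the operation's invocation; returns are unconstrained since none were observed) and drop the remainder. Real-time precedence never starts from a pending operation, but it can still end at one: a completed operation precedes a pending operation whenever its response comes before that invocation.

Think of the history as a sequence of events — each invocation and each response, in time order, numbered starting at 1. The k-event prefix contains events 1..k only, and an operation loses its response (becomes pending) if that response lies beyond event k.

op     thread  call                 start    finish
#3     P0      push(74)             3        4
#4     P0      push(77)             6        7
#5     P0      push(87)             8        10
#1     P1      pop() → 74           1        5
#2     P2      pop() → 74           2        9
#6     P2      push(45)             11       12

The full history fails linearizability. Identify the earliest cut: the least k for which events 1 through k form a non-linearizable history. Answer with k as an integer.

9

events 1..8 are still linearizable — one witness is #2, #3, #1, #4:
after step 1 (#2 pop() (pending, included)): stack <>
after step 2 (#3 push(74)): stack <74>
after step 3 (#1 pop() → 74): stack <>
after step 4 (#4 push(77)): stack <77>
once event 9 joins (#2's response, time 9), exhaustive search finds no witness
every completion of the 1 pending operation (#5) was checked; none linearizes
take #1, #2, #3, #4 (pending dropped): step 1 already fails, because #1 pop() → 74 cannot occur there
take #1, #3, #2, #4 (pending dropped): step 1 already fails, because #1 pop() → 74 cannot occur there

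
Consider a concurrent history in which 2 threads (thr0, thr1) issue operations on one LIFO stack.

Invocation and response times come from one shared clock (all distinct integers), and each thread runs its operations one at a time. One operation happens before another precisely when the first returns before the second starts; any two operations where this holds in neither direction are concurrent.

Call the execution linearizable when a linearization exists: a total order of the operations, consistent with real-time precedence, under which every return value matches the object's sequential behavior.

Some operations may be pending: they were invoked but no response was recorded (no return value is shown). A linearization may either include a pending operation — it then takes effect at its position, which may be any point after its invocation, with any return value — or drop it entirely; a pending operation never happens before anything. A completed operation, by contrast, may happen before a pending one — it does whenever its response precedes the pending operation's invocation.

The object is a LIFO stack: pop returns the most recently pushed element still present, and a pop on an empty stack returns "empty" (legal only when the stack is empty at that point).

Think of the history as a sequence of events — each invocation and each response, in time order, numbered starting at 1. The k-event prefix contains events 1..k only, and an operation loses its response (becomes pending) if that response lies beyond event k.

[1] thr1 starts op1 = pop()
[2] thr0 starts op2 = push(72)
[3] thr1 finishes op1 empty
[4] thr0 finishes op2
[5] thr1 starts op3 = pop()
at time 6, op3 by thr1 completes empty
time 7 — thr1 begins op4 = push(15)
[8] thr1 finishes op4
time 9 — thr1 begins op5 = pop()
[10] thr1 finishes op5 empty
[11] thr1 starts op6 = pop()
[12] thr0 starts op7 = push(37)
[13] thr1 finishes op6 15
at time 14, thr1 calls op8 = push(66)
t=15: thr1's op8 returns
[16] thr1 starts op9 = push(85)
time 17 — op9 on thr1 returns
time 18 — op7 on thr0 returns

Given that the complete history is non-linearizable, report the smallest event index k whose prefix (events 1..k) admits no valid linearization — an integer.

a valid linearization of events 1..5 exists, for instance op1, op2:
1. op1 pop() → empty, leaving stack <>
2. op2 push(72), leaving stack <72>
at event 6 (op3's time-6 response) nothing linearizes any more
for example op1, op2, op3 fails at step 3: op3 pop() → empty is not legal there
for example op2, op1, op3 fails at step 2: op1 pop() → empty is not legal there

6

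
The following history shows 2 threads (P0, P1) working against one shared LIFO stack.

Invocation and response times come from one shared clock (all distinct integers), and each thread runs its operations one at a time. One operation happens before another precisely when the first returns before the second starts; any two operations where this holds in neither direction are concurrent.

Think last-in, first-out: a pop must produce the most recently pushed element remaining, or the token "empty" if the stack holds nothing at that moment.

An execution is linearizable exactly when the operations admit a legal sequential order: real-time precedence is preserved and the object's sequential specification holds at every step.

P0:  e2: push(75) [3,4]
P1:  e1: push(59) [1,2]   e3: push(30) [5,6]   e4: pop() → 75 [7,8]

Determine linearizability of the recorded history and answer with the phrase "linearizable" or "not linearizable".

cut after 7 events: linearizable; cut after 8 events (e4 responds, time 8): not linearizable
a single order respects real time; the 4 completed LIFO stack operations fail replay along it
take e1, e2, e3, e4: step 4 already fails, because e4 pop() → 75 cannot occur there

not linearizable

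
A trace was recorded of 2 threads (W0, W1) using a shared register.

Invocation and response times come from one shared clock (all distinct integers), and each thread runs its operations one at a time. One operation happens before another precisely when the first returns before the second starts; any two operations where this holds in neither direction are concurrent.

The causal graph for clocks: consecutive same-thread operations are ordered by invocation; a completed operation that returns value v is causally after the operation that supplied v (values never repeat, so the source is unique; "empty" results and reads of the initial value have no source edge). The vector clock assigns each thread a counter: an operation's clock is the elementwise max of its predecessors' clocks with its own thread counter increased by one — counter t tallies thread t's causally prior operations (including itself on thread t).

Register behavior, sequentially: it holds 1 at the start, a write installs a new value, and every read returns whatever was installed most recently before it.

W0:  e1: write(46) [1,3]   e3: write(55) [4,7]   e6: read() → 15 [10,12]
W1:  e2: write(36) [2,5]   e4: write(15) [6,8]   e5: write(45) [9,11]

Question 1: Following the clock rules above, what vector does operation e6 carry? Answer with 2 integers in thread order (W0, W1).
invoked at 2, e2 has no predecessors; its own W1 bump gives (0, 1)
invoked at 1, e1 has no predecessors; its own W0 bump gives (1, 0)
merge at e4 (invoked 6): VC(e2)=(0, 1), own-thread bump on W1 → (0, 2)
merge at e3 (invoked 4): VC(e1)=(1, 0), own-thread bump on W0 → (2, 0)
merge at e5 (invoked 9): VC(e4)=(0, 2), own-thread bump on W1 → (0, 3)
merge at e6 (invoked 10): VC(e3)=(2, 0), VC(e4)=(0, 2), own-thread bump on W0 → (3, 2)
target: VC(e6) = (3, 2)

(3, 2)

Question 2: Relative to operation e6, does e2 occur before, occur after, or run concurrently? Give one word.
e2 spans [2,5], e6 spans [10,12]
resp(e2)=5 < inv(e6)=10

before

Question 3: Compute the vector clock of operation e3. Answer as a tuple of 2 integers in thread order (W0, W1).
no predecessors for e2 (invoked 2): W1 increments from zero → (0, 1)
no predecessors for e1 (invoked 1): W0 increments from zero → (1, 0)
e4 (invocation 6): componentwise max over VC(e2)=(0, 1), +1 at W1, giving (0, 2)
e3 (invocation 4): componentwise max over VC(e1)=(1, 0), +1 at W0, giving (2, 0)
e5 (invocation 9): componentwise max over VC(e4)=(0, 2), +1 at W1, giving (0, 3)
e6 (invocation 10): componentwise max over VC(e3)=(2, 0), VC(e4)=(0, 2), +1 at W0, giving (3, 2)
target: VC(e3) = (2, 0)

(2, 0)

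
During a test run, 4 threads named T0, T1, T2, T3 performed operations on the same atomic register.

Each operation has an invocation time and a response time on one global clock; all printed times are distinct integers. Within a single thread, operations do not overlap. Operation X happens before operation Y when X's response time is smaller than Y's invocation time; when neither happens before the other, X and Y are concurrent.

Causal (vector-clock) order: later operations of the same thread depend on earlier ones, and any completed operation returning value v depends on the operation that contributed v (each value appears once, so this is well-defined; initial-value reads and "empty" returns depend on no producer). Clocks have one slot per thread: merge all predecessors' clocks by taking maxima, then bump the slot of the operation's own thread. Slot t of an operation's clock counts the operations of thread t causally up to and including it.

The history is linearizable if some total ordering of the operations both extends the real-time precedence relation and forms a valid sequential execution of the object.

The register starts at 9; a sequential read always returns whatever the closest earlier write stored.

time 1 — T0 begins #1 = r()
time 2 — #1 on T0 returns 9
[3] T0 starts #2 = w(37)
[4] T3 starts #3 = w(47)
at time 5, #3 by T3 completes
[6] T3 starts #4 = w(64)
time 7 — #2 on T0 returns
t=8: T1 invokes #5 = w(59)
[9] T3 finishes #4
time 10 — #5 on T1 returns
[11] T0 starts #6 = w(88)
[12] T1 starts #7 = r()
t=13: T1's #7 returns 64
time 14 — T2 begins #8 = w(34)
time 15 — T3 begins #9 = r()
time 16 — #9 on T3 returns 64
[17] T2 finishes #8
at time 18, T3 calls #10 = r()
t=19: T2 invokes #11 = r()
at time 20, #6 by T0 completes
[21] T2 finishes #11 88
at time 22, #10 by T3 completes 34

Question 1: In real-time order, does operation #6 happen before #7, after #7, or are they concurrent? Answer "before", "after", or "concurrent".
#6 spans [11,20], #7 spans [12,13]
the intervals overlap in both directions

concurrent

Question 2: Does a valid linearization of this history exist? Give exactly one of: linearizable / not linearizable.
a witness: #1, #2, #3, #5, #4, #7, #9, #8, #10, #6, #11
after step 1 (#1 r() → 9): value 9
after step 2 (#2 w(37)): value 37
after step 3 (#3 w(47)): value 47
after step 4 (#5 w(59)): value 59
after step 5 (#4 w(64)): value 64
after step 6 (#7 r() → 64): value 64
after step 7 (#9 r() → 64): value 64
after step 8 (#8 w(34)): value 34
after step 9 (#10 r() → 34): value 34
after step 10 (#6 w(88)): value 88
after step 11 (#11 r() → 88): value 88

linearizable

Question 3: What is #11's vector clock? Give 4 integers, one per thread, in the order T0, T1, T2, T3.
no predecessors for #3 (invoked 4): T3 increments from zero → (0, 0, 0, 1)
no predecessors for #8 (invoked 14): T2 increments from zero → (0, 0, 1, 0)
no predecessors for #5 (invoked 8): T1 increments from zero → (0, 1, 0, 0)
no predecessors for #1 (invoked 1): T0 increments from zero → (1, 0, 0, 0)
#4 (invocation 6): componentwise max over VC(#3)=(0, 0, 0, 1), +1 at T3, giving (0, 0, 0, 2)
#2 (invocation 3): componentwise max over VC(#1)=(1, 0, 0, 0), +1 at T0, giving (2, 0, 0, 0)
#9 (invocation 15): componentwise max over VC(#4)=(0, 0, 0, 2), +1 at T3, giving (0, 0, 0, 3)
#6 (invocation 11): componentwise max over VC(#2)=(2, 0, 0, 0), +1 at T0, giving (3, 0, 0, 0)
#7 (invocation 12): componentwise max over VC(#4)=(0, 0, 0, 2), VC(#5)=(0, 1, 0, 0), +1 at T1, giving (0, 2, 0, 2)
#10 (invocation 18): componentwise max over VC(#8)=(0, 0, 1, 0), VC(#9)=(0, 0, 0, 3), +1 at T3, giving (0, 0, 1, 4)
#11 (invocation 19): componentwise max over VC(#6)=(3, 0, 0, 0), VC(#8)=(0, 0, 1, 0), +1 at T2, giving (3, 0, 2, 0)
target: VC(#11) = (3, 0, 2, 0)

(3, 0, 2, 0)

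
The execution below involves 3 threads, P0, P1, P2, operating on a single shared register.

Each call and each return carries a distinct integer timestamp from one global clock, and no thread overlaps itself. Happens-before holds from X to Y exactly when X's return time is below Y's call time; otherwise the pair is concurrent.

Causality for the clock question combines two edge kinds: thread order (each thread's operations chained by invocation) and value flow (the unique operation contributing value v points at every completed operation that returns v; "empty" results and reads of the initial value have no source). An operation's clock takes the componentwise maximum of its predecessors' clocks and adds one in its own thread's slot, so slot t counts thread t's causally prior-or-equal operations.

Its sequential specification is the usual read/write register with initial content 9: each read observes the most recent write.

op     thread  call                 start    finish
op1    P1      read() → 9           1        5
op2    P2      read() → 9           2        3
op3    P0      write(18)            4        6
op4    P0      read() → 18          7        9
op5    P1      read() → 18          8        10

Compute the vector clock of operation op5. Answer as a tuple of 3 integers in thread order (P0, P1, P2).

op2, invoked 2, has no incoming edges; only P2's bump applies → (0, 0, 1)
op1, invoked 1, has no incoming edges; only P1's bump applies → (0, 1, 0)
op3, invoked 4, has no incoming edges; only P0's bump applies → (1, 0, 0)
merge at op4 (invoked 7): VC(op3)=(1, 0, 0), own-thread bump on P0 → (2, 0, 0)
merge at op5 (invoked 8): VC(op1)=(0, 1, 0), VC(op3)=(1, 0, 0), own-thread bump on P1 → (1, 2, 0)
target: VC(op5) = (1, 2, 0)

(1, 2, 0)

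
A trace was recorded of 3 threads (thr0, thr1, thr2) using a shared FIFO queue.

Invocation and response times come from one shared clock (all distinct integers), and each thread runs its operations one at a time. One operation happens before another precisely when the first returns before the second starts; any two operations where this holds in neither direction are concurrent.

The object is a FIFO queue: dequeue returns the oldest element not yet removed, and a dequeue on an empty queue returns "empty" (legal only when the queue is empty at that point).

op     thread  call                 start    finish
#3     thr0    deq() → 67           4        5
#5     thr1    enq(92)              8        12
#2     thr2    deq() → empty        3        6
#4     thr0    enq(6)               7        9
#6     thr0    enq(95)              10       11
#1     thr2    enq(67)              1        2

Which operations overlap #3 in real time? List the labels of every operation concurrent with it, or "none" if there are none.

#2

concurrent with #3 ([4,5]): every op whose interval crosses 4..5
#1 [1,2]: before
#2 [3,6]: concurrent
#4 [7,9]: after
#5 [8,12]: after
#6 [10,11]: after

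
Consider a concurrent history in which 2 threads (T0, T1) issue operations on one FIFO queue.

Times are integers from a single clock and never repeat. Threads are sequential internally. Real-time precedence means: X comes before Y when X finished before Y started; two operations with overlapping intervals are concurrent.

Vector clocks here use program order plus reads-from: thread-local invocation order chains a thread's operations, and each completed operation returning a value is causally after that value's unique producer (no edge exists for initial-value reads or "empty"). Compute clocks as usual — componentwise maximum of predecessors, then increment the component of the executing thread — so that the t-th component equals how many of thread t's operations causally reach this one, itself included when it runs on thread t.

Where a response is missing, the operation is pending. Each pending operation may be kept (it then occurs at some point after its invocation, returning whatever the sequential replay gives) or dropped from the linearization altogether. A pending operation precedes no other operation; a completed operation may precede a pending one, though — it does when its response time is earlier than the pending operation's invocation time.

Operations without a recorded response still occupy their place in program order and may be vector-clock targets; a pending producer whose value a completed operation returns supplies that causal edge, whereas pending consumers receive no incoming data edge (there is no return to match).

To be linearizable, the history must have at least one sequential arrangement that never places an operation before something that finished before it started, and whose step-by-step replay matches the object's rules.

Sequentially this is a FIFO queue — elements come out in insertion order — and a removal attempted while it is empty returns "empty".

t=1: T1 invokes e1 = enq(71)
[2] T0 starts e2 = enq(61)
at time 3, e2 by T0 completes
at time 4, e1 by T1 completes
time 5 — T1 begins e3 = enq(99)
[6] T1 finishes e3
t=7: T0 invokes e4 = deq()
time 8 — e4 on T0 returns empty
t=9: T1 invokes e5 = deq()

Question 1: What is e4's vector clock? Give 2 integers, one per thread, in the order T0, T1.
root op e1, invoked 1: fresh clock plus T1's own tick → (0, 1)
root op e2, invoked 2: fresh clock plus T0's own tick → (1, 0)
invoked at 5, e3 merges VC(e1)=(0, 1) and bumps T1's slot → (0, 2)
invoked at 7, e4 merges VC(e2)=(1, 0) and bumps T0's slot → (2, 0)
invoked at 9, e5 merges VC(e3)=(0, 2) and bumps T1's slot → (0, 3)
target: VC(e4) = (2, 0)

(2, 0)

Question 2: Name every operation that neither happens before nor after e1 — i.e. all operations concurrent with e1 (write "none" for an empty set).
overlap test against e1 [1,4]: concurrent iff the interval meets 1..4
e2 [2,3]: concurrent
e3 [5,6]: after
e4 [7,8]: after
e5 [9,…): after

e2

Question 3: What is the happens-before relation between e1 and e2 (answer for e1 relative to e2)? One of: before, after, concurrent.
e1 spans [1,4], e2 spans [2,3]
the intervals overlap in both directions

concurrent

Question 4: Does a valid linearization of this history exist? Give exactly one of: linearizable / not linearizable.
events 1..7 are fine; event 8 — the response of e4 at time 8 — makes the prefix non-linearizable
real-time-consistent orders of the 4 completed operations: 2 — all fail the FIFO queue replay
for example e1, e2, e3, e4 fails at step 4: e4 deq() → empty is not legal there
for example e2, e1, e3, e4 fails at step 4: e4 deq() → empty is not legal there

not linearizable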